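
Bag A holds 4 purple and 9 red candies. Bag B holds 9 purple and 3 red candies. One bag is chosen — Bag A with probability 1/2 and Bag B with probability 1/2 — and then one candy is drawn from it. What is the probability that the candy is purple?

From Bag A: P(purple) = 4/13.
From Bag B: P(purple) = 9/12.
Total probability = (1/2)(4/13) + (1/2)(9/12) = 55/104.

55/104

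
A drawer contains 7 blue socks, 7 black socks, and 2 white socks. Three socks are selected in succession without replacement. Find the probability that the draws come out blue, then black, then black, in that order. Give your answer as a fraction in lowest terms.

Each draw changes the counts, so multiply the conditional probabilities along the sequence:
P = 7/16 × 7/15 × 6/14 = 294/3360 = 7/80.

7/80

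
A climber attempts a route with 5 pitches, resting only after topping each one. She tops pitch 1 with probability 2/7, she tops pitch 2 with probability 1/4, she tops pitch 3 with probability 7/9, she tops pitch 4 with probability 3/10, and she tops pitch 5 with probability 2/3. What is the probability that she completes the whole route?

1/90

The events are sequential, so multiply the conditional probabilities:
P = 2/7 × 1/4 × 7/9 × 3/10 × 2/3 = 84/7560 = 1/90.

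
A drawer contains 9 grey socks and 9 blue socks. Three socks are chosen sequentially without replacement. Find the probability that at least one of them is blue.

61/68

P(no blue) = 9/18 × 8/17 × 7/16 = 504/4896 = 7/68.
P(at least one) = 1 − 7/68 = 61/68.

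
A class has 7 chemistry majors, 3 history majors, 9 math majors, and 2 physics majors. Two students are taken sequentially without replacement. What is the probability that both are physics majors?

1/210

P = 2/21 × 1/20 = 2/420 = 1/210.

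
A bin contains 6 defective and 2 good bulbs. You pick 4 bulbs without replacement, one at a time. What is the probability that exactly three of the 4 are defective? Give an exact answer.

4/7

One ordering (defective drawn first) has probability 6/8 × 5/7 × 4/6 × 2/5 = 240/1680 = 1/7.
There are C(4,3) = 4 such orderings, each equally likely, so P = 4 × 1/7 = 4/7.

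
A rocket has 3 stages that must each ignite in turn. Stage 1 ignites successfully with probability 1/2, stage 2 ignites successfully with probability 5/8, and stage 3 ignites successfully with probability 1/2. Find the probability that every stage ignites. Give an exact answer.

Multiplying along the chain,
P = 1/2 × 5/8 × 1/2 = 5/32.

5/32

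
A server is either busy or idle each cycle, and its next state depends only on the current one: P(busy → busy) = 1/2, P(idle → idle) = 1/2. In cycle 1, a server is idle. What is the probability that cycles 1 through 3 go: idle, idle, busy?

1/4

Cycle 1 is given. For each transition, use the conditional probability from the current state:
P(idle | idle) = 1/2; P(busy | idle) = 1/2.
P = 1/2 × 1/2 = 1/4.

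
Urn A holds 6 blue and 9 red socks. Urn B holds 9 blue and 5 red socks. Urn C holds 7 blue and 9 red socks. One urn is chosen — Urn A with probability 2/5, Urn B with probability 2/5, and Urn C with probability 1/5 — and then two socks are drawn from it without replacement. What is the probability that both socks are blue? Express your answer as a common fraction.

From Urn A: P(both blue) = (6/15)(5/14) = 1/7.
From Urn B: P(both blue) = (9/14)(8/13) = 36/91.
From Urn C: P(both blue) = (7/16)(6/15) = 7/40.
Total probability = (2/5)(1/7) + (2/5)(36/91) + (1/5)(7/40) = 651/2600.

651/2600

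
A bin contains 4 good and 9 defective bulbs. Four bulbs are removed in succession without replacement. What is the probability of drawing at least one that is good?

P(no good) = 9/13 × 8/12 × 7/11 × 6/10 = 3024/17160 = 126/715.
P(at least one) = 1 − 126/715 = 589/715.

589/715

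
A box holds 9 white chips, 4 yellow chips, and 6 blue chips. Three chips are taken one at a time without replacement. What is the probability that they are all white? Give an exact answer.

28/323

P(all white) = 9/19 × 8/18 × 7/17 = 504/5814 = 28/323.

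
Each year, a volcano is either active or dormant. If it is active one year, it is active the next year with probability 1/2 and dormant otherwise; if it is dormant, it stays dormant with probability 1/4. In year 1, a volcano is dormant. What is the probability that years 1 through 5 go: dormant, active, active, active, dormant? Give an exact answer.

Year 1 is given. For each transition, use the conditional probability from the current state:
P(active | dormant) = 3/4; P(active | active) = 1/2; P(active | active) = 1/2; P(dormant | active) = 1/2.
P = 3/4 × 1/2 × 1/2 × 1/2 = 3/32.

3/32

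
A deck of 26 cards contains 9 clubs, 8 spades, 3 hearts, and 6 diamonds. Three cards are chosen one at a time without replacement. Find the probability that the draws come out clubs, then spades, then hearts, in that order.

Multiply the probability of each draw given the previous ones:
P = 9/26 × 8/25 × 3/24 = 216/15600 = 9/650.

9/650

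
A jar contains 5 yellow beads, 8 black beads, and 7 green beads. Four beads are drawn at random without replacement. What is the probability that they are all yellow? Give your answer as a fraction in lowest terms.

1/969

P(every draw is yellow) = 5/20 × 4/19 × 3/18 × 2/17 = 120/116280 = 1/969.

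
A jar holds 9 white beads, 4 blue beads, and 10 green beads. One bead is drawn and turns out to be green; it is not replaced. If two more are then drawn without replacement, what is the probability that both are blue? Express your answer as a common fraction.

2/77

After the first draw, 4 of the remaining 22 beads are blue.
P = 4/22 × 3/21 = 12/462 = 2/77.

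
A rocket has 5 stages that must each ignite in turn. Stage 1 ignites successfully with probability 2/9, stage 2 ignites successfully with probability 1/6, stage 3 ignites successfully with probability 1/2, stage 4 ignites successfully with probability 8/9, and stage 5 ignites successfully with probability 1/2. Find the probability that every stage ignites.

Multiplying along the chain,
P = 2/9 × 1/6 × 1/2 × 8/9 × 1/2 = 16/1944 = 2/243.

2/243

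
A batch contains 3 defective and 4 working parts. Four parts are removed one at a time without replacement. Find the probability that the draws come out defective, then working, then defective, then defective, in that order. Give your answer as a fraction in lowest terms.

Multiply the probability of each draw given the previous ones:
P = 3/7 × 4/6 × 2/5 × 1/4 = 24/840 = 1/35.

1/35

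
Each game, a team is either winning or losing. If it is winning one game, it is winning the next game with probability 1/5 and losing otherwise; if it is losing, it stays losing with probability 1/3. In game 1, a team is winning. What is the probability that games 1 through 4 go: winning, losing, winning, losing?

Game 1 is given. For each transition, use the conditional probability from the current state:
P(losing | winning) = 4/5; P(winning | losing) = 2/3; P(losing | winning) = 4/5.
P = 4/5 × 2/3 × 4/5 = 32/75.

32/75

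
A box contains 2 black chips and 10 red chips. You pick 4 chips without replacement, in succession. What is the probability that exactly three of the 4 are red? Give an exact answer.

One ordering (red drawn first) has probability 10/12 × 9/11 × 8/10 × 2/9 = 1440/11880 = 4/33.
There are C(4,3) = 4 such orderings, each equally likely, so P = 4 × 4/33 = 16/33.

16/33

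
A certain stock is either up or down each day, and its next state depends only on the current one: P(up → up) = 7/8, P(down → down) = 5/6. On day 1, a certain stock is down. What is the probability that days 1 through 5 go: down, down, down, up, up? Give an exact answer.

175/1728

Day 1 is given. For each transition, use the conditional probability from the current state:
P(down | down) = 5/6; P(down | down) = 5/6; P(up | down) = 1/6; P(up | up) = 7/8.
P = 5/6 × 5/6 × 1/6 × 7/8 = 175/1728.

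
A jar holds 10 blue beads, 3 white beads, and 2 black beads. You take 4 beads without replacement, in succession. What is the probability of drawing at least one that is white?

58/91

P(no white) = 12/15 × 11/14 × 10/13 × 9/12 = 11880/32760 = 33/91.
P(at least one) = 1 − 33/91 = 58/91.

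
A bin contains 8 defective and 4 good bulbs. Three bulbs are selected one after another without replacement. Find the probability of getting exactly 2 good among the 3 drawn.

12/55

One ordering (good drawn first) has probability 4/12 × 3/11 × 8/10 = 96/1320 = 4/55.
There are C(3,2) = 3 such orderings, each equally likely, so P = 3 × 4/55 = 12/55.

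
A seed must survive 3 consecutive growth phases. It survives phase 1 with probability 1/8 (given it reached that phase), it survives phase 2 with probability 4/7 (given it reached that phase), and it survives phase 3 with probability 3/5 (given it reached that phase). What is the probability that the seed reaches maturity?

3/70

Multiplying along the chain,
P = 1/8 × 4/7 × 3/5 = 12/280 = 3/70.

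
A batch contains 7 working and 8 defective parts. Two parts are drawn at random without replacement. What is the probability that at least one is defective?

4/5

P(no defective) = 7/15 × 6/14 = 42/210 = 1/5.
P(at least one) = 1 − 1/5 = 4/5.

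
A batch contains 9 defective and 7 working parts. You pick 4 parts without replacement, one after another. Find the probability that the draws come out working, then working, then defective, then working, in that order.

9/208

Multiply the probability of each draw given the previous ones:
P = 7/16 × 6/15 × 9/14 × 5/13 = 1890/43680 = 9/208.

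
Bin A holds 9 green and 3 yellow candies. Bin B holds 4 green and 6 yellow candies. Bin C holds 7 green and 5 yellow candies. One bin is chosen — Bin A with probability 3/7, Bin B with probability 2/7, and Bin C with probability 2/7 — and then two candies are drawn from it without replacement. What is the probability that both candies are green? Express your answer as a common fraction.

419/1155

From Bin A: P(both green) = (9/12)(8/11) = 6/11.
From Bin B: P(both green) = (4/10)(3/9) = 2/15.
From Bin C: P(both green) = (7/12)(6/11) = 7/22.
Total probability = (3/7)(6/11) + (2/7)(2/15) + (2/7)(7/22) = 419/1155.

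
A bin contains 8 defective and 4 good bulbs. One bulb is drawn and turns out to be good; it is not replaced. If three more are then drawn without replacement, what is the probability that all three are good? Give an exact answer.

After the first draw, 3 of the remaining 11 bulbs are good.
P = 3/11 × 2/10 × 1/9 = 6/990 = 1/165.

1/165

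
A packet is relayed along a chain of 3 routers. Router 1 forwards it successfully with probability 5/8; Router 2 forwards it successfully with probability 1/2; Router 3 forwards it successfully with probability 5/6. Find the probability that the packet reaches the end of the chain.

25/96

Each stage is reached only if all earlier stages succeed, so
P = 5/8 × 1/2 × 5/6 = 25/96.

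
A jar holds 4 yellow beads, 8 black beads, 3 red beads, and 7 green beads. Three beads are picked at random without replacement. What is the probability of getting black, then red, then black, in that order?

Multiply the probability of each draw given the previous ones:
P = 8/22 × 3/21 × 7/20 = 168/9240 = 1/55.

1/55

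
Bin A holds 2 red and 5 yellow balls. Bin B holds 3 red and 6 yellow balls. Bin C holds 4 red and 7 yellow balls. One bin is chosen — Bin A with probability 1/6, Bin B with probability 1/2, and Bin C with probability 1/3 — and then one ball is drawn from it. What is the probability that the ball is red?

From Bin A: P(red) = 2/7.
From Bin B: P(red) = 3/9.
From Bin C: P(red) = 4/11.
Total probability = (1/6)(2/7) + (1/2)(3/9) + (1/3)(4/11) = 155/462.

155/462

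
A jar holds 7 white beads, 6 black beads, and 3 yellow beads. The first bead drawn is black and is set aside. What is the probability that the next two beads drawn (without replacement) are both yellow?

1/35

With the first bead removed, 3 yellow remain out of 15.
P = 3/15 × 2/14 = 6/210 = 1/35.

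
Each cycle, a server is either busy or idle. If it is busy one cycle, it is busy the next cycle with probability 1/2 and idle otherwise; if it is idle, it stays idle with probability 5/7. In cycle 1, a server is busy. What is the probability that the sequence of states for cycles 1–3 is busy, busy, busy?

Cycle 1 is given. For each transition, use the conditional probability from the current state:
P(busy | busy) = 1/2; P(busy | busy) = 1/2.
P = 1/2 × 1/2 = 1/4.

1/4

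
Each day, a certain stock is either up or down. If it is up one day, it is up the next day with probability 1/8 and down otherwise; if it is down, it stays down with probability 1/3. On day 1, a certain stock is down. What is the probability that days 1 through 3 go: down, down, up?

2/9

Day 1 is given. For each transition, use the conditional probability from the current state:
P(down | down) = 1/3; P(up | down) = 2/3.
P = 1/3 × 2/3 = 2/9.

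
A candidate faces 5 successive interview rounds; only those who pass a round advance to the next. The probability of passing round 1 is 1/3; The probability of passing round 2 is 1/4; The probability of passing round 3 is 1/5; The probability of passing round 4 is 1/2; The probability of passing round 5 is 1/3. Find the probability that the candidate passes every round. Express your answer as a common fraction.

1/360

Multiplying along the chain,
P = 1/3 × 1/4 × 1/5 × 1/2 × 1/3 = 1/360.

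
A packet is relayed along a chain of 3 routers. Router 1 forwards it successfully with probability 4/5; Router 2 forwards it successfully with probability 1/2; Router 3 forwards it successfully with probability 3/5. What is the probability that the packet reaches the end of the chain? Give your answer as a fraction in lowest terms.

6/25

Each stage is reached only if all earlier stages succeed, so
P = 4/5 × 1/2 × 3/5 = 12/50 = 6/25.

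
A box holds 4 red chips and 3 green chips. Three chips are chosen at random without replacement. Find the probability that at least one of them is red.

P(no red) = 3/7 × 2/6 × 1/5 = 6/210 = 1/35.
P(at least one) = 1 − 1/35 = 34/35.

34/35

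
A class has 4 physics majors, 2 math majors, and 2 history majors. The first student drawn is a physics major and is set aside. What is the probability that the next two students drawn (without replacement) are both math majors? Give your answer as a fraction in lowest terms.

1/21

With the first student removed, 2 math majors remain out of 7.
P = 2/7 × 1/6 = 2/42 = 1/21.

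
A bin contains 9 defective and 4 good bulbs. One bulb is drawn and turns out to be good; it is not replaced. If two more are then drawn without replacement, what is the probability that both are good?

After the first draw, 3 of the remaining 12 bulbs are good.
P = 3/12 × 2/11 = 6/132 = 1/22.

1/22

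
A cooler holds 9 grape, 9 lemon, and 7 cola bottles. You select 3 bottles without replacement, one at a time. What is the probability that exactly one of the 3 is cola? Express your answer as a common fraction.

One ordering (cola drawn first) has probability 7/25 × 18/24 × 17/23 = 2142/13800 = 357/2300.
There are C(3,1) = 3 such orderings, each equally likely, so P = 3 × 357/2300 = 1071/2300.

1071/2300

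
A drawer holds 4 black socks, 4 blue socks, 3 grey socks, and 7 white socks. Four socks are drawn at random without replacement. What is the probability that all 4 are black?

1/3060

P(every draw is black) = 4/18 × 3/17 × 2/16 × 1/15 = 24/73440 = 1/3060.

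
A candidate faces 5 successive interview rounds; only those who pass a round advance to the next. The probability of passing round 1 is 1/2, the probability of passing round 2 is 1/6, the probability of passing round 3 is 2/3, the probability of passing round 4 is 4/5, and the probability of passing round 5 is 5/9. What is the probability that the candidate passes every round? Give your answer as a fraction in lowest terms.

2/81

The events are sequential, so multiply the conditional probabilities:
P = 1/2 × 1/6 × 2/3 × 4/5 × 5/9 = 40/1620 = 2/81.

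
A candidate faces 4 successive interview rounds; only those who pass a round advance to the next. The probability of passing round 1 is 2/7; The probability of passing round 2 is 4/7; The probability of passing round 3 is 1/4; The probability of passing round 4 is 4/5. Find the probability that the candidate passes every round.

8/245

The events are sequential, so multiply the conditional probabilities:
P = 2/7 × 4/7 × 1/4 × 4/5 = 32/980 = 8/245.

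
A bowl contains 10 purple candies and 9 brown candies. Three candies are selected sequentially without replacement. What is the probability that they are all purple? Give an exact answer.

P(all purple) = 10/19 × 9/18 × 8/17 = 720/5814 = 40/323.

40/323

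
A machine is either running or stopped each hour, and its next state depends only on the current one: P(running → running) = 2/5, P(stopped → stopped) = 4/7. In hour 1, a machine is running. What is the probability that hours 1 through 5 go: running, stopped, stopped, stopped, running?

144/1715

Hour 1 is given. For each transition, use the conditional probability from the current state:
P(stopped | running) = 3/5; P(stopped | stopped) = 4/7; P(stopped | stopped) = 4/7; P(running | stopped) = 3/7.
P = 3/5 × 4/7 × 4/7 × 3/7 = 144/1715.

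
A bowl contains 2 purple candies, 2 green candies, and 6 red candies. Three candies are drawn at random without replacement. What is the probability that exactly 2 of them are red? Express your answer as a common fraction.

1/2

One ordering (red drawn first) has probability 6/10 × 5/9 × 4/8 = 120/720 = 1/6.
There are C(3,2) = 3 such orderings, each equally likely, so P = 3 × 1/6 = 1/2.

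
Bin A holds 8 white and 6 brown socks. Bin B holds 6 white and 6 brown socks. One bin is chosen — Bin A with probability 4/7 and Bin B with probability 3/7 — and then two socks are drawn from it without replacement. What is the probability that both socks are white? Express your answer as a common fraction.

547/2002

From Bin A: P(both white) = (8/14)(7/13) = 4/13.
From Bin B: P(both white) = (6/12)(5/11) = 5/22.
Total probability = (4/7)(4/13) + (3/7)(5/22) = 547/2002.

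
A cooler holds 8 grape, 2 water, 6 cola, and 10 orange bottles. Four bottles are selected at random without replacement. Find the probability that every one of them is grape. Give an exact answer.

P = 8/26 × 7/25 × 6/24 × 5/23 = 1680/358800 = 7/1495.

7/1495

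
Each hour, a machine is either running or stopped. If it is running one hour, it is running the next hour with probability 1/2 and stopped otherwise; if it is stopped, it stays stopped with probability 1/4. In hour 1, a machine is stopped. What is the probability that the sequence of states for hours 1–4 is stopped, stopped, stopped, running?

3/64

Hour 1 is given. For each transition, use the conditional probability from the current state:
P(stopped | stopped) = 1/4; P(stopped | stopped) = 1/4; P(running | stopped) = 3/4.
P = 1/4 × 1/4 × 3/4 = 3/64.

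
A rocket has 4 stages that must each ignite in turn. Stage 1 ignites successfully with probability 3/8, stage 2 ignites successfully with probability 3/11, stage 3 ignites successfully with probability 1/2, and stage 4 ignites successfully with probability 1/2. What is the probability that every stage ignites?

Multiplying along the chain,
P = 3/8 × 3/11 × 1/2 × 1/2 = 9/352.

9/352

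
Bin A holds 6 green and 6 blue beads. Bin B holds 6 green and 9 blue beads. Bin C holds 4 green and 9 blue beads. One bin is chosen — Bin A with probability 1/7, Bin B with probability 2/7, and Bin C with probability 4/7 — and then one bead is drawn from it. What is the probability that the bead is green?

47/130

From Bin A: P(green) = 6/12.
From Bin B: P(green) = 6/15.
From Bin C: P(green) = 4/13.
Total probability = (1/7)(6/12) + (2/7)(6/15) + (4/7)(4/13) = 47/130.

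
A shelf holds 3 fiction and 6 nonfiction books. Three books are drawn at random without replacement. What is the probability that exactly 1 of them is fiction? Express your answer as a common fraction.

One ordering (fiction drawn first) has probability 3/9 × 6/8 × 5/7 = 90/504 = 5/28.
There are C(3,1) = 3 such orderings, each equally likely, so P = 3 × 5/28 = 15/28.

15/28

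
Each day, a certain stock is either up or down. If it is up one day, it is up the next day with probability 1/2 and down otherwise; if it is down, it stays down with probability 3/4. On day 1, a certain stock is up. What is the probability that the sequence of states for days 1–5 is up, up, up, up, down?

1/16

Day 1 is given. For each transition, use the conditional probability from the current state:
P(up | up) = 1/2; P(up | up) = 1/2; P(up | up) = 1/2; P(down | up) = 1/2.
P = 1/2 × 1/2 × 1/2 × 1/2 = 1/16.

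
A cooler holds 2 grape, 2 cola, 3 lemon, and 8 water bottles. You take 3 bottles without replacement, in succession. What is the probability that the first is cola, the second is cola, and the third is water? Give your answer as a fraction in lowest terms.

Each draw changes the counts, so multiply the conditional probabilities along the sequence:
P = 2/15 × 1/14 × 8/13 = 16/2730 = 8/1365.

8/1365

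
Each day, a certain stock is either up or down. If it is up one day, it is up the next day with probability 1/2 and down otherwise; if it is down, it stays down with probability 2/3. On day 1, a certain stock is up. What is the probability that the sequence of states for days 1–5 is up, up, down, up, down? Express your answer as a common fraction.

1/24

Day 1 is given. For each transition, use the conditional probability from the current state:
P(up | up) = 1/2; P(down | up) = 1/2; P(up | down) = 1/3; P(down | up) = 1/2.
P = 1/2 × 1/2 × 1/3 × 1/2 = 1/24.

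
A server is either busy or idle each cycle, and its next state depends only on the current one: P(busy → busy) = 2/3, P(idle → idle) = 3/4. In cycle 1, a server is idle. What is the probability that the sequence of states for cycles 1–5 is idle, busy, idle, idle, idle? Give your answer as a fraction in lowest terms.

3/64

Cycle 1 is given. For each transition, use the conditional probability from the current state:
P(busy | idle) = 1/4; P(idle | busy) = 1/3; P(idle | idle) = 3/4; P(idle | idle) = 3/4.
P = 1/4 × 1/3 × 3/4 × 3/4 = 9/192 = 3/64.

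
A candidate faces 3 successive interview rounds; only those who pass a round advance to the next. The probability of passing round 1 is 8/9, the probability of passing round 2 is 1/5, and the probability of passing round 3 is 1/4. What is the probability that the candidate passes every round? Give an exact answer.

2/45

The events are sequential, so multiply the conditional probabilities:
P = 8/9 × 1/5 × 1/4 = 8/180 = 2/45.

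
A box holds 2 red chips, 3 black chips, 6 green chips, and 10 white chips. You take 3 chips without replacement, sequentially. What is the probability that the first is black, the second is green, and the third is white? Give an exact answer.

Multiply the probability of each draw given the previous ones:
P = 3/21 × 6/20 × 10/19 = 180/7980 = 3/133.

3/133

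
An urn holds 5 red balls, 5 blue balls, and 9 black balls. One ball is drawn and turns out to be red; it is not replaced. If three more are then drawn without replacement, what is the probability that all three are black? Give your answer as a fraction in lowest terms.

With the first ball removed, 9 black remain out of 18.
P = 9/18 × 8/17 × 7/16 = 504/4896 = 7/68.

7/68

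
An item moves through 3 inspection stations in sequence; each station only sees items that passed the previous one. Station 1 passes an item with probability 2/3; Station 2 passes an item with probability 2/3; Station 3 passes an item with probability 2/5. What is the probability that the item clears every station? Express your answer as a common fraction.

Each stage is reached only if all earlier stages succeed, so
P = 2/3 × 2/3 × 2/5 = 8/45.

8/45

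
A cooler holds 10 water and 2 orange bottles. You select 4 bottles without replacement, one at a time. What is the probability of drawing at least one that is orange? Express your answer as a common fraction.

P(no orange) = 10/12 × 9/11 × 8/10 × 7/9 = 5040/11880 = 14/33.
P(at least one) = 1 − 14/33 = 19/33.

19/33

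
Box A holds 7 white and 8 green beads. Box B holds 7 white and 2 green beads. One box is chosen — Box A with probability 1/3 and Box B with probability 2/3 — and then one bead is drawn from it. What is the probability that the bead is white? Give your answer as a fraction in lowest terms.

91/135

From Box A: P(white) = 7/15.
From Box B: P(white) = 7/9.
Total probability = (1/3)(7/15) + (2/3)(7/9) = 91/135.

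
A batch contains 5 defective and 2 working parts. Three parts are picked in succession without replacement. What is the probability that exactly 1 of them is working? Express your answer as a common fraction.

4/7

One ordering (working drawn first) has probability 2/7 × 5/6 × 4/5 = 40/210 = 4/21.
There are C(3,1) = 3 such orderings, each equally likely, so P = 3 × 4/21 = 4/7.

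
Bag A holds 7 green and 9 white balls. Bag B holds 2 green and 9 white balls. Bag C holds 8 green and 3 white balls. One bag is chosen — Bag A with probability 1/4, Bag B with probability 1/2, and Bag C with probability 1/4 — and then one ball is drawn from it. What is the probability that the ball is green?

269/704

From Bag A: P(green) = 7/16.
From Bag B: P(green) = 2/11.
From Bag C: P(green) = 8/11.
Total probability = (1/4)(7/16) + (1/2)(2/11) + (1/4)(8/11) = 269/704.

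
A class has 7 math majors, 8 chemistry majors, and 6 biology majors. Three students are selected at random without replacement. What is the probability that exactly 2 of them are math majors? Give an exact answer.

21/95

One ordering (math majors drawn first) has probability 7/21 × 6/20 × 14/19 = 588/7980 = 7/95.
There are C(3,2) = 3 such orderings, each equally likely, so P = 3 × 7/95 = 21/95.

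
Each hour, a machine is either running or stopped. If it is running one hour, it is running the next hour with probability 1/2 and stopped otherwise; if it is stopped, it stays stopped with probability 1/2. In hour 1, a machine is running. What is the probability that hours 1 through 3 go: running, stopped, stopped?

1/4

Hour 1 is given. For each transition, use the conditional probability from the current state:
P(stopped | running) = 1/2; P(stopped | stopped) = 1/2.
P = 1/2 × 1/2 = 1/4.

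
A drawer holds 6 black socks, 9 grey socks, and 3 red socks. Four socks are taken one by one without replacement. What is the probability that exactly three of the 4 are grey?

21/85

One ordering (grey drawn first) has probability 9/18 × 8/17 × 7/16 × 9/15 = 4536/73440 = 21/340.
There are C(4,3) = 4 such orderings, each equally likely, so P = 4 × 21/340 = 21/85.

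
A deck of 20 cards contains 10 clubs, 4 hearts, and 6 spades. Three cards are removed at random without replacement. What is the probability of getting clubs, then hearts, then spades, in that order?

2/57

Multiply the probability of each draw given the previous ones:
P = 10/20 × 4/19 × 6/18 = 240/6840 = 2/57.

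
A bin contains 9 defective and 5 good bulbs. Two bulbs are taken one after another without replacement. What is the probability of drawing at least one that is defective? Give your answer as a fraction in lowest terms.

P(no defective) = 5/14 × 4/13 = 20/182 = 10/91.
P(at least one) = 1 − 10/91 = 81/91.

81/91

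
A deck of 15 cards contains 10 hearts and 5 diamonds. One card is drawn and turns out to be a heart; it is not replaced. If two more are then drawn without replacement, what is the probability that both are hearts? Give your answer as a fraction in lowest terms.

36/91

With the first card removed, 9 hearts remain out of 14.
P = 9/14 × 8/13 = 72/182 = 36/91.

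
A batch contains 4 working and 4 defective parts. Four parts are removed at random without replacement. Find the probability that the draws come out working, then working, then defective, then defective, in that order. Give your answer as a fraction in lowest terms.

Chain rule:
P = 4/8 × 3/7 × 4/6 × 3/5 = 144/1680 = 3/35.

3/35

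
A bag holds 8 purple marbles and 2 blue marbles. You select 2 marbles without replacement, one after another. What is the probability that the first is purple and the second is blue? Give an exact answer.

Multiply the probability of each draw given the previous ones:
P = 8/10 × 2/9 = 16/90 = 8/45.

8/45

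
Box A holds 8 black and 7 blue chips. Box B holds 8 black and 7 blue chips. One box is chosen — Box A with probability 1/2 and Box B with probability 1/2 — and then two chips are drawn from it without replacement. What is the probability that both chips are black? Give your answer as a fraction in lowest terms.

4/15

From Box A: P(both black) = (8/15)(7/14) = 4/15.
From Box B: P(both black) = (8/15)(7/14) = 4/15.
Total probability = (1/2)(4/15) + (1/2)(4/15) = 4/15.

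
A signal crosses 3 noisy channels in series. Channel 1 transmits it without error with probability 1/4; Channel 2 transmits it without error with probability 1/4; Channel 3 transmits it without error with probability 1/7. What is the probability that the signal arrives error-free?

The events are sequential, so multiply the conditional probabilities:
P = 1/4 × 1/4 × 1/7 = 1/112.

1/112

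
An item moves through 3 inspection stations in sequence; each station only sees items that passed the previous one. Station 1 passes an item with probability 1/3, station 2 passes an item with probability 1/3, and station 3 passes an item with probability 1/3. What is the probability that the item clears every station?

1/27

Multiplying along the chain,
P = 1/3 × 1/3 × 1/3 = 1/27.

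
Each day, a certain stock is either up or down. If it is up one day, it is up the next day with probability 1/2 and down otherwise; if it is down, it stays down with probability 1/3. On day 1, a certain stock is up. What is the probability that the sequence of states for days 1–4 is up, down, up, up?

1/6

Day 1 is given. For each transition, use the conditional probability from the current state:
P(down | up) = 1/2; P(up | down) = 2/3; P(up | up) = 1/2.
P = 1/2 × 2/3 × 1/2 = 2/12 = 1/6.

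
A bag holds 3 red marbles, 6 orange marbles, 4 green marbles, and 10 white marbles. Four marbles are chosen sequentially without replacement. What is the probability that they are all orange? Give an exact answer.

3/1771

P = 6/23 × 5/22 × 4/21 × 3/20 = 360/212520 = 3/1771.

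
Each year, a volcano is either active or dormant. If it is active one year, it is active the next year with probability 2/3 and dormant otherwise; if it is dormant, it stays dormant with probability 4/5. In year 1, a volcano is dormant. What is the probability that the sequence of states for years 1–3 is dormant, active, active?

2/15

Year 1 is given. For each transition, use the conditional probability from the current state:
P(active | dormant) = 1/5; P(active | active) = 2/3.
P = 1/5 × 2/3 = 2/15.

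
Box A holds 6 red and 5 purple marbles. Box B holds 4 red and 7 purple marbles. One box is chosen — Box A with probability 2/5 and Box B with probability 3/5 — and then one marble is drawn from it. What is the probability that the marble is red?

24/55

From Box A: P(red) = 6/11.
From Box B: P(red) = 4/11.
Total probability = (2/5)(6/11) + (3/5)(4/11) = 24/55.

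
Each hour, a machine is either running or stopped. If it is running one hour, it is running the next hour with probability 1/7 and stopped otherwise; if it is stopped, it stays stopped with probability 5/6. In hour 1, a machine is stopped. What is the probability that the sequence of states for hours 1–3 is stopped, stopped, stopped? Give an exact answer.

25/36

Hour 1 is given. For each transition, use the conditional probability from the current state:
P(stopped | stopped) = 5/6; P(stopped | stopped) = 5/6.
P = 5/6 × 5/6 = 25/36.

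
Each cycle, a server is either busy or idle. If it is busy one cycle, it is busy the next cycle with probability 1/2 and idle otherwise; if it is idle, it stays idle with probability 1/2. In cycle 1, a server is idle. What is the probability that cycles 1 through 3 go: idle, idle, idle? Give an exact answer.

1/4

Cycle 1 is given. For each transition, use the conditional probability from the current state:
P(idle | idle) = 1/2; P(idle | idle) = 1/2.
P = 1/2 × 1/2 = 1/4.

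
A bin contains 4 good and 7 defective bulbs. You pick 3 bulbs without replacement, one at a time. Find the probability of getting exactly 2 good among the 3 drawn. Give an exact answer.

One ordering (good drawn first) has probability 4/11 × 3/10 × 7/9 = 84/990 = 14/165.
There are C(3,2) = 3 such orderings, each equally likely, so P = 3 × 14/165 = 14/55.

14/55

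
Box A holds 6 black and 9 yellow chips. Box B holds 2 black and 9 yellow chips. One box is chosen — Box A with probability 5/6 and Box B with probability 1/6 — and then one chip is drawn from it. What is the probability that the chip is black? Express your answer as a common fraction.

4/11

From Box A: P(black) = 6/15.
From Box B: P(black) = 2/11.
Total probability = (5/6)(6/15) + (1/6)(2/11) = 4/11.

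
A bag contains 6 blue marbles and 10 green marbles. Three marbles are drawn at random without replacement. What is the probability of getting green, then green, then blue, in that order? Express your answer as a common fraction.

9/56

Chain rule:
P = 10/16 × 9/15 × 6/14 = 540/3360 = 9/56.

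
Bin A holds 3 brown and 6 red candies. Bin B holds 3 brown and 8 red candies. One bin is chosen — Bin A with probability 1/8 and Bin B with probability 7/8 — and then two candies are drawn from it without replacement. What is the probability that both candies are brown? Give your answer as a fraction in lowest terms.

307/5280

From Bin A: P(both brown) = (3/9)(2/8) = 1/12.
From Bin B: P(both brown) = (3/11)(2/10) = 3/55.
Total probability = (1/8)(1/12) + (7/8)(3/55) = 307/5280.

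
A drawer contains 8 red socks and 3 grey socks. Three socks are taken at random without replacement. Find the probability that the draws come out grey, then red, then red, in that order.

Each draw changes the counts, so multiply the conditional probabilities along the sequence:
P = 3/11 × 8/10 × 7/9 = 168/990 = 28/165.

28/165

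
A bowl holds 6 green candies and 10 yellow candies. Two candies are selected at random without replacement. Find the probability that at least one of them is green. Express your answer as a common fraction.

P(no green) = 10/16 × 9/15 = 90/240 = 3/8.
P(at least one) = 1 − 3/8 = 5/8.

5/8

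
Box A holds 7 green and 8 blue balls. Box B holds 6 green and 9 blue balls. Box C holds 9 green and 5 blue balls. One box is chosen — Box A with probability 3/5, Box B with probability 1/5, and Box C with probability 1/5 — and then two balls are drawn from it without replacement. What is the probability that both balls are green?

74/325

From Box A: P(both green) = (7/15)(6/14) = 1/5.
From Box B: P(both green) = (6/15)(5/14) = 1/7.
From Box C: P(both green) = (9/14)(8/13) = 36/91.
Total probability = (3/5)(1/5) + (1/5)(1/7) + (1/5)(36/91) = 74/325.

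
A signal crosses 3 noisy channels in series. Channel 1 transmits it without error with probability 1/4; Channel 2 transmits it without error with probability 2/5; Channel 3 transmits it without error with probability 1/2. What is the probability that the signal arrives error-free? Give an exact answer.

Multiplying along the chain,
P = 1/4 × 2/5 × 1/2 = 2/40 = 1/20.

1/20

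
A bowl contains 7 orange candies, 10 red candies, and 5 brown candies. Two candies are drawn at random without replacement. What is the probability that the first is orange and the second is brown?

Multiply the probability of each draw given the previous ones:
P = 7/22 × 5/21 = 35/462 = 5/66.

5/66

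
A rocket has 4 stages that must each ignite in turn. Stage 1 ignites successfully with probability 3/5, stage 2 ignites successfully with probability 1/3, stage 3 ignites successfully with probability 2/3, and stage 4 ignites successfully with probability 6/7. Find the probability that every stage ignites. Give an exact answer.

The events are sequential, so multiply the conditional probabilities:
P = 3/5 × 1/3 × 2/3 × 6/7 = 36/315 = 4/35.

4/35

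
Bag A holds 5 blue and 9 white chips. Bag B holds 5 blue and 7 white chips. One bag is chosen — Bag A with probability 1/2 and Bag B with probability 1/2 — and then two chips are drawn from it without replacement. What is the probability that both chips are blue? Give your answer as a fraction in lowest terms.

785/6006

From Bag A: P(both blue) = (5/14)(4/13) = 10/91.
From Bag B: P(both blue) = (5/12)(4/11) = 5/33.
Total probability = (1/2)(10/91) + (1/2)(5/33) = 785/6006.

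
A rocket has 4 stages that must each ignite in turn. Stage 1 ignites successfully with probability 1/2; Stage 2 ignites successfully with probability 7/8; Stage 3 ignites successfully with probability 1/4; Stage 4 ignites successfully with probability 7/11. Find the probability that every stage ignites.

Multiplying along the chain,
P = 1/2 × 7/8 × 1/4 × 7/11 = 49/704.

49/704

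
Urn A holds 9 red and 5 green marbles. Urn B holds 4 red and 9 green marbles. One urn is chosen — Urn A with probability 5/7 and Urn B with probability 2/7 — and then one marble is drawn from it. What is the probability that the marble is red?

697/1274

From Urn A: P(red) = 9/14.
From Urn B: P(red) = 4/13.
Total probability = (5/7)(9/14) + (2/7)(4/13) = 697/1274.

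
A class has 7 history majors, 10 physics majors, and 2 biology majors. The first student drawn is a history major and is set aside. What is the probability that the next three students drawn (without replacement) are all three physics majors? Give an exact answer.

5/34

With the first student removed, 10 physics majors remain out of 18.
P = 10/18 × 9/17 × 8/16 = 720/4896 = 5/34.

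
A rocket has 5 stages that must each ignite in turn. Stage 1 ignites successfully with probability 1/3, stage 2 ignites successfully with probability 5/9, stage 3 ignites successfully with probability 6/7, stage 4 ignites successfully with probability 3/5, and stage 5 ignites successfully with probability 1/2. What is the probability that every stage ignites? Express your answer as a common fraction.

The events are sequential, so multiply the conditional probabilities:
P = 1/3 × 5/9 × 6/7 × 3/5 × 1/2 = 90/1890 = 1/21.

1/21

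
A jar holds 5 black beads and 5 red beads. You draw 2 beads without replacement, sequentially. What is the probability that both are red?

P(all red) = 5/10 × 4/9 = 20/90 = 2/9.

2/9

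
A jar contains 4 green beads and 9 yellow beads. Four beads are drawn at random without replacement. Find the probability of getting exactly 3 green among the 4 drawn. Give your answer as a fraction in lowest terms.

36/715

One ordering (green drawn first) has probability 4/13 × 3/12 × 2/11 × 9/10 = 216/17160 = 9/715.
There are C(4,3) = 4 such orderings, each equally likely, so P = 4 × 9/715 = 36/715.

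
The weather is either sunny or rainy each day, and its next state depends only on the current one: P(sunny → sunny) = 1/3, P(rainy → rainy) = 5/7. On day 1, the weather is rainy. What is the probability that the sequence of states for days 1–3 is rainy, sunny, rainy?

Day 1 is given. For each transition, use the conditional probability from the current state:
P(sunny | rainy) = 2/7; P(rainy | sunny) = 2/3.
P = 2/7 × 2/3 = 4/21.

4/21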